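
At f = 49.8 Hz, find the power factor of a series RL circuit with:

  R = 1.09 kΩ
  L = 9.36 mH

Step 1 — Angular frequency: ω = 2π·f = 2π·49.8 = 312.9 rad/s.
Step 2 — Component impedances:
  R: Z = R = 1090 Ω
  L: Z = jωL = j·312.9·0.00936 = 0 + j2.929 Ω
Step 3 — Series combination: Z_total = R + L = 1090 + j2.929 Ω = 1090∠0.2° Ω.
Step 4 — Power factor: PF = cos(φ) = Re(Z)/|Z| = 1090/1090 = 1.
Step 5 — Type: Im(Z) = 2.929 ⇒ lagging (phase φ = 0.2°).

PF = 1 (lagging, φ = 0.2°)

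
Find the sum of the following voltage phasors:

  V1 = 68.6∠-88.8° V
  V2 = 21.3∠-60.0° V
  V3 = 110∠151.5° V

Step 1 — Convert each phasor to rectangular form:
  V1 = 68.6·(cos(-88.8°) + j·sin(-88.8°)) = 1.437 - j68.58 V
  V2 = 21.3·(cos(-60.0°) + j·sin(-60.0°)) = 10.65 - j18.45 V
  V3 = 110·(cos(151.5°) + j·sin(151.5°)) = -96.67 + j52.49 V
Step 2 — Sum components: V_total = -84.58 - j34.54 V.
Step 3 — Convert to polar: |V_total| = 91.37 V, ∠V_total = -157.8°.

V_total = 91.37∠-157.8° V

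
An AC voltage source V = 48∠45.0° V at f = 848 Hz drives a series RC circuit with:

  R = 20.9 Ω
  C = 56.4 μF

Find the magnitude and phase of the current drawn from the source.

Step 1 — Angular frequency: ω = 2π·f = 2π·848 = 5328 rad/s.
Step 2 — Component impedances:
  R: Z = R = 20.9 Ω
  C: Z = 1/(jωC) = -j/(ω·C) = 0 - j3.328 Ω
Step 3 — Series combination: Z_total = R + C = 20.9 - j3.328 Ω = 21.16∠-9.0° Ω.
Step 4 — Source phasor: V = 48∠45.0° V = 33.94 + j33.94 V.
Step 5 — Ohm's law: I = V / Z_total = (33.94 + j33.94) / (20.9 - j3.328) = 1.332 + j1.836 A.
Step 6 — Convert to polar: |I| = 2.268 A, ∠I = 54.0°.

I = 2.268∠54.0° A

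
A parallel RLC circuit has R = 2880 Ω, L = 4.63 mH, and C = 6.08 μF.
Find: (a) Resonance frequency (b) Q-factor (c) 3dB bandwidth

Step 1 — Resonance: ω₀ = 1/√(LC) = 1/√(0.00463·6.08e-06) = 5960 rad/s.
Step 2 — f₀ = ω₀/(2π) = 948.6 Hz.
Step 3 — Parallel Q: Q = R/(ω₀L) = 2880/(5960·0.00463) = 104.4.
Step 4 — Bandwidth: Δω = ω₀/Q = 57.11 rad/s; BW = Δω/(2π) = 9.089 Hz.

(a) f₀ = 948.6 Hz  (b) Q = 104.4  (c) BW = 9.089 Hz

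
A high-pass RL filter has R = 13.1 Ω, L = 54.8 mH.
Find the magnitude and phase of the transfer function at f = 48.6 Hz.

Step 1 — Angular frequency: ω = 2π·48.6 = 305.4 rad/s.
Step 2 — Transfer function: H(jω) = jωL/(R + jωL).
Step 3 — Numerator jωL = j·16.73; denominator R + jωL = 13.1 + j16.73.
Step 4 — H = 0.62 + j0.4854.
Step 5 — Magnitude: |H| = 0.7874 (-2.1 dB); phase: φ = 38.1°.

|H| = 0.7874 (-2.1 dB), φ = 38.1°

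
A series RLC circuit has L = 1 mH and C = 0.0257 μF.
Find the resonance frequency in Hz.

Step 1 — Resonance condition Im(Z)=0 gives ω₀ = 1/√(LC).
Step 2 — ω₀ = 1/√(0.001·2.57e-08) = 1.973e+05 rad/s.
Step 3 — f₀ = ω₀/(2π) = 3.139e+04 Hz.

f₀ = 3.139e+04 Hz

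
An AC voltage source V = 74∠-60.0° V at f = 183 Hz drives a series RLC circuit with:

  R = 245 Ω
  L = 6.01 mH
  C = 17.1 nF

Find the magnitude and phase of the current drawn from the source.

Step 1 — Angular frequency: ω = 2π·f = 2π·183 = 1150 rad/s.
Step 2 — Component impedances:
  R: Z = R = 245 Ω
  L: Z = jωL = j·1150·0.00601 = 0 + j6.91 Ω
  C: Z = 1/(jωC) = -j/(ω·C) = 0 - j5.086e+04 Ω
Step 3 — Series combination: Z_total = R + L + C = 245 - j5.085e+04 Ω = 5.085e+04∠-89.7° Ω.
Step 4 — Source phasor: V = 74∠-60.0° V = 37 - j64.09 V.
Step 5 — Ohm's law: I = V / Z_total = (37 - j64.09) / (245 - j5.085e+04) = 0.001264 + j0.0007215 A.
Step 6 — Convert to polar: |I| = 0.001455 A, ∠I = 29.7°.

I = 0.001455∠29.7° A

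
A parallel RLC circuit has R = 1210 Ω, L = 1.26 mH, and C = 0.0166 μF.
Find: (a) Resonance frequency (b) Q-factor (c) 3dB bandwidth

Step 1 — Resonance: ω₀ = 1/√(LC) = 1/√(0.00126·1.66e-08) = 2.187e+05 rad/s.
Step 2 — f₀ = ω₀/(2π) = 3.48e+04 Hz.
Step 3 — Parallel Q: Q = R/(ω₀L) = 1210/(2.187e+05·0.00126) = 4.392.
Step 4 — Bandwidth: Δω = ω₀/Q = 4.979e+04 rad/s; BW = Δω/(2π) = 7924 Hz.

(a) f₀ = 3.48e+04 Hz  (b) Q = 4.392  (c) BW = 7924 Hz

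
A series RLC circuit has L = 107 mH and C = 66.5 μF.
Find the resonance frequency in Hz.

Step 1 — Resonance condition Im(Z)=0 gives ω₀ = 1/√(LC).
Step 2 — ω₀ = 1/√(0.107·6.65e-05) = 374.9 rad/s.
Step 3 — f₀ = ω₀/(2π) = 59.66 Hz.

f₀ = 59.66 Hz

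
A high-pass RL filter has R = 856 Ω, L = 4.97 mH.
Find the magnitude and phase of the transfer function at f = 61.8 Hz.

Step 1 — Angular frequency: ω = 2π·61.8 = 388.3 rad/s.
Step 2 — Transfer function: H(jω) = jωL/(R + jωL).
Step 3 — Numerator jωL = j·1.93; denominator R + jωL = 856 + j1.93.
Step 4 — H = 5.083e-06 + j0.002254.
Step 5 — Magnitude: |H| = 0.002254 (-52.9 dB); phase: φ = 89.9°.

|H| = 0.002254 (-52.9 dB), φ = 89.9°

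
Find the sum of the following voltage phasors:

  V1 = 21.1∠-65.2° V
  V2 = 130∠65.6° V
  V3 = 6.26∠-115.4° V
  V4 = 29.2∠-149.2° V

Step 1 — Convert each phasor to rectangular form:
  V1 = 21.1·(cos(-65.2°) + j·sin(-65.2°)) = 8.85 - j19.15 V
  V2 = 130·(cos(65.6°) + j·sin(65.6°)) = 53.7 + j118.4 V
  V3 = 6.26·(cos(-115.4°) + j·sin(-115.4°)) = -2.685 - j5.655 V
  V4 = 29.2·(cos(-149.2°) + j·sin(-149.2°)) = -25.08 - j14.95 V
Step 2 — Sum components: V_total = 34.79 + j78.63 V.
Step 3 — Convert to polar: |V_total| = 85.98 V, ∠V_total = 66.1°.

V_total = 85.98∠66.1° V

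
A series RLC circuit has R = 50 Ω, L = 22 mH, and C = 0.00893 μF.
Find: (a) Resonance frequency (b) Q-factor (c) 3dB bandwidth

Step 1 — Resonance condition Im(Z)=0 gives ω₀ = 1/√(LC).
Step 2 — ω₀ = 1/√(0.022·8.93e-09) = 7.134e+04 rad/s.
Step 3 — f₀ = ω₀/(2π) = 1.135e+04 Hz.
Step 4 — Series Q: Q = ω₀L/R = 7.134e+04·0.022/50 = 31.39.
Step 5 — 3dB bandwidth: Δω = ω₀/Q = 2273 rad/s; BW = Δω/(2π) = 361.7 Hz.

(a) f₀ = 1.135e+04 Hz  (b) Q = 31.39  (c) BW = 361.7 Hz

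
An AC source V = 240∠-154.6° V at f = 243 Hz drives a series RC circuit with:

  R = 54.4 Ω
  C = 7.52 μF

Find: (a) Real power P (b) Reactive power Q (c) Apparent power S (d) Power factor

Step 1 — Angular frequency: ω = 2π·f = 2π·243 = 1527 rad/s.
Step 2 — Component impedances:
  R: Z = R = 54.4 Ω
  C: Z = 1/(jωC) = -j/(ω·C) = 0 - j87.1 Ω
Step 3 — Series combination: Z_total = R + C = 54.4 - j87.1 Ω = 102.7∠-58.0° Ω.
Step 4 — Source phasor: V = 240∠-154.6° V = -216.8 - j102.9 V.
Step 5 — Current: I = V / Z = -0.2682 - j2.322 A = 2.337∠-96.6° A.
Step 6 — Complex power: S = V·I* = 297.1 - j475.7 VA.
Step 7 — Real power: P = Re(S) = 297.1 W.
Step 8 — Reactive power: Q = Im(S) = -475.7 VAR.
Step 9 — Apparent power: |S| = 560.9 VA.
Step 10 — Power factor: PF = P/|S| = 0.5298 (leading).

(a) P = 297.1 W  (b) Q = -475.7 VAR  (c) S = 560.9 VA  (d) PF = 0.5298 (leading)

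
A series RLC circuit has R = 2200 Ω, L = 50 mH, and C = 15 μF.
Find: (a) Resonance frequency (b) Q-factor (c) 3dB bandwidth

Step 1 — Resonance: ω₀ = 1/√(LC) = 1/√(0.05·1.5e-05) = 1155 rad/s.
Step 2 — f₀ = ω₀/(2π) = 183.8 Hz.
Step 3 — Series Q: Q = ω₀L/R = 1155·0.05/2200 = 0.02624.
Step 4 — Bandwidth: Δω = ω₀/Q = 4.4e+04 rad/s; BW = Δω/(2π) = 7003 Hz.

(a) f₀ = 183.8 Hz  (b) Q = 0.02624  (c) BW = 7003 Hz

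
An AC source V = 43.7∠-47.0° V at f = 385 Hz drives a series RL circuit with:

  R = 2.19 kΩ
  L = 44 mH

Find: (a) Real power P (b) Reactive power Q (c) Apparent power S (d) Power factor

Step 1 — Angular frequency: ω = 2π·f = 2π·385 = 2419 rad/s.
Step 2 — Component impedances:
  R: Z = R = 2190 Ω
  L: Z = jωL = j·2419·0.044 = 0 + j106.4 Ω
Step 3 — Series combination: Z_total = R + L = 2190 + j106.4 Ω = 2193∠2.8° Ω.
Step 4 — Source phasor: V = 43.7∠-47.0° V = 29.8 - j31.96 V.
Step 5 — Current: I = V / Z = 0.01287 - j0.01522 A = 0.01993∠-49.8° A.
Step 6 — Complex power: S = V·I* = 0.8699 + j0.04228 VA.
Step 7 — Real power: P = Re(S) = 0.8699 W.
Step 8 — Reactive power: Q = Im(S) = 0.04228 VAR.
Step 9 — Apparent power: |S| = 0.871 VA.
Step 10 — Power factor: PF = P/|S| = 0.9988 (lagging).

(a) P = 0.8699 W  (b) Q = 0.04228 VAR  (c) S = 0.871 VA  (d) PF = 0.9988 (lagging)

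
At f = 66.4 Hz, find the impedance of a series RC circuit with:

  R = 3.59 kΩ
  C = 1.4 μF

Step 1 — Angular frequency: ω = 2π·f = 2π·66.4 = 417.2 rad/s.
Step 2 — Component impedances:
  R: Z = R = 3590 Ω
  C: Z = 1/(jωC) = -j/(ω·C) = 0 - j1712 Ω
Step 3 — Series combination: Z_total = R + C = 3590 - j1712 Ω = 3977∠-25.5° Ω.

Z = 3590 - j1712 Ω = 3977∠-25.5° Ω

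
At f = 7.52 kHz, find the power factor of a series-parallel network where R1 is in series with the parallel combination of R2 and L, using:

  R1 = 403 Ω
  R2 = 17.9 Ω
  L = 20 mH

Step 1 — Angular frequency: ω = 2π·f = 2π·7520 = 4.725e+04 rad/s.
Step 2 — Component impedances:
  R1: Z = R = 403 Ω
  R2: Z = R = 17.9 Ω
  L: Z = jωL = j·4.725e+04·0.02 = 0 + j945 Ω
Step 3 — Parallel branch: R2 || L = 1/(1/R2 + 1/L) = 17.89 + j0.3389 Ω.
Step 4 — Series with R1: Z_total = R1 + (R2 || L) = 420.9 + j0.3389 Ω = 420.9∠0.0° Ω.
Step 5 — Power factor: PF = cos(φ) = Re(Z)/|Z| = 420.9/420.9 = 1.
Step 6 — Type: Im(Z) = 0.3389 ⇒ lagging (phase φ = 0.0°).

PF = 1 (lagging, φ = 0.0°)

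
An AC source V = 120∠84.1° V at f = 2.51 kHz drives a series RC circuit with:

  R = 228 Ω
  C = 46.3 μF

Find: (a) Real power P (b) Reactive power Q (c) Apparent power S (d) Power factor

Step 1 — Angular frequency: ω = 2π·f = 2π·2510 = 1.577e+04 rad/s.
Step 2 — Component impedances:
  R: Z = R = 228 Ω
  C: Z = 1/(jωC) = -j/(ω·C) = 0 - j1.37 Ω
Step 3 — Series combination: Z_total = R + C = 228 - j1.37 Ω = 228∠-0.3° Ω.
Step 4 — Source phasor: V = 120∠84.1° V = 12.34 + j119.4 V.
Step 5 — Current: I = V / Z = 0.05095 + j0.5238 A = 0.5263∠84.4° A.
Step 6 — Complex power: S = V·I* = 63.16 - j0.3794 VA.
Step 7 — Real power: P = Re(S) = 63.16 W.
Step 8 — Reactive power: Q = Im(S) = -0.3794 VAR.
Step 9 — Apparent power: |S| = 63.16 VA.
Step 10 — Power factor: PF = P/|S| = 1 (leading).

(a) P = 63.16 W  (b) Q = -0.3794 VAR  (c) S = 63.16 VA  (d) PF = 1 (leading)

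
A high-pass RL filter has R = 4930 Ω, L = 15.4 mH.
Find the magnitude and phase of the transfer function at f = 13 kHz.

Step 1 — Angular frequency: ω = 2π·1.3e+04 = 8.168e+04 rad/s.
Step 2 — Transfer function: H(jω) = jωL/(R + jωL).
Step 3 — Numerator jωL = j·1258; denominator R + jωL = 4930 + j1258.
Step 4 — H = 0.06112 + j0.2396.
Step 5 — Magnitude: |H| = 0.2472 (-12.1 dB); phase: φ = 75.7°.

|H| = 0.2472 (-12.1 dB), φ = 75.7°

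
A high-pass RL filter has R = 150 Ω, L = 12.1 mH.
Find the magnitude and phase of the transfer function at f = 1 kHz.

Step 1 — Angular frequency: ω = 2π·1000 = 6283 rad/s.
Step 2 — Transfer function: H(jω) = jωL/(R + jωL).
Step 3 — Numerator jωL = j·76.03; denominator R + jωL = 150 + j76.03.
Step 4 — H = 0.2044 + j0.4033.
Step 5 — Magnitude: |H| = 0.4521 (-6.9 dB); phase: φ = 63.1°.

|H| = 0.4521 (-6.9 dB), φ = 63.1°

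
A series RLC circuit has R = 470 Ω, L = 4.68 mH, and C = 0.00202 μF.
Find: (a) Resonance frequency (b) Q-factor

Step 1 — Resonance condition Im(Z)=0 gives ω₀ = 1/√(LC).
Step 2 — ω₀ = 1/√(0.00468·2.02e-09) = 3.252e+05 rad/s.
Step 3 — f₀ = ω₀/(2π) = 5.176e+04 Hz.
Step 4 — Series Q: Q = ω₀L/R = 3.252e+05·0.00468/470 = 3.239.

(a) f₀ = 5.176e+04 Hz  (b) Q = 3.239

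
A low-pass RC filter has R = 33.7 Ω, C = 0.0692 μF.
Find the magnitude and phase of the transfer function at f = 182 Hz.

Step 1 — Angular frequency: ω = 2π·182 = 1144 rad/s.
Step 2 — Transfer function: H(jω) = 1/(1 + jωRC).
Step 3 — Denominator: 1 + jωRC = 1 + j·1144·33.7·6.92e-08 = 1 + j0.002667.
Step 4 — H = 1 - j0.002667.
Step 5 — Magnitude: |H| = 1 (-0.0 dB); phase: φ = -0.2°.

|H| = 1 (-0.0 dB), φ = -0.2°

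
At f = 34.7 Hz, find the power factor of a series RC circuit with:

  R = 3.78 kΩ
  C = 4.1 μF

Step 1 — Angular frequency: ω = 2π·f = 2π·34.7 = 218 rad/s.
Step 2 — Component impedances:
  R: Z = R = 3780 Ω
  C: Z = 1/(jωC) = -j/(ω·C) = 0 - j1119 Ω
Step 3 — Series combination: Z_total = R + C = 3780 - j1119 Ω = 3942∠-16.5° Ω.
Step 4 — Power factor: PF = cos(φ) = Re(Z)/|Z| = 3780/3942 = 0.9589.
Step 5 — Type: Im(Z) = -1119 ⇒ leading (phase φ = -16.5°).

PF = 0.9589 (leading, φ = -16.5°)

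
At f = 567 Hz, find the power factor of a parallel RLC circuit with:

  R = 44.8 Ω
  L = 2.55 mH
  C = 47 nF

Step 1 — Angular frequency: ω = 2π·f = 2π·567 = 3563 rad/s.
Step 2 — Component impedances:
  R: Z = R = 44.8 Ω
  L: Z = jωL = j·3563·0.00255 = 0 + j9.085 Ω
  C: Z = 1/(jωC) = -j/(ω·C) = 0 - j5972 Ω
Step 3 — Parallel combination: 1/Z_total = 1/R + 1/L + 1/C; Z_total = 1.775 + j8.738 Ω = 8.916∠78.5° Ω.
Step 4 — Power factor: PF = cos(φ) = Re(Z)/|Z| = 1.7746/8.9164 = 0.199.
Step 5 — Type: Im(Z) = 8.738 ⇒ lagging (phase φ = 78.5°).

PF = 0.199 (lagging, φ = 78.5°)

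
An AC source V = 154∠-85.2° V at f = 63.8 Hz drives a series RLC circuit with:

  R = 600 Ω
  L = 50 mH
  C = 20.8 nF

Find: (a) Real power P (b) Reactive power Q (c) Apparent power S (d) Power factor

Step 1 — Angular frequency: ω = 2π·f = 2π·63.8 = 400.9 rad/s.
Step 2 — Component impedances:
  R: Z = R = 600 Ω
  L: Z = jωL = j·400.9·0.05 = 0 + j20.04 Ω
  C: Z = 1/(jωC) = -j/(ω·C) = 0 - j1.199e+05 Ω
Step 3 — Series combination: Z_total = R + L + C = 600 - j1.199e+05 Ω = 1.199e+05∠-89.7° Ω.
Step 4 — Source phasor: V = 154∠-85.2° V = 12.89 - j153.5 V.
Step 5 — Current: I = V / Z = 0.00128 + j0.0001011 A = 0.001284∠4.5° A.
Step 6 — Complex power: S = V·I* = 0.0009896 - j0.1978 VA.
Step 7 — Real power: P = Re(S) = 0.0009896 W.
Step 8 — Reactive power: Q = Im(S) = -0.1978 VAR.
Step 9 — Apparent power: |S| = 0.1978 VA.
Step 10 — Power factor: PF = P/|S| = 0.005004 (leading).

(a) P = 0.0009896 W  (b) Q = -0.1978 VAR  (c) S = 0.1978 VA  (d) PF = 0.005004 (leading)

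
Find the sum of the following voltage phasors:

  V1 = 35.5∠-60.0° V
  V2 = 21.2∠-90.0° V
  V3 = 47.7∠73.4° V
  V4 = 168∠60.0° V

Step 1 — Convert each phasor to rectangular form:
  V1 = 35.5·(cos(-60.0°) + j·sin(-60.0°)) = 17.75 - j30.74 V
  V2 = 21.2·(cos(-90.0°) + j·sin(-90.0°)) = 0 - j21.2 V
  V3 = 47.7·(cos(73.4°) + j·sin(73.4°)) = 13.63 + j45.71 V
  V4 = 168·(cos(60.0°) + j·sin(60.0°)) = 84 + j145.5 V
Step 2 — Sum components: V_total = 115.4 + j139.3 V.
Step 3 — Convert to polar: |V_total| = 180.8 V, ∠V_total = 50.4°.

V_total = 180.8∠50.4° V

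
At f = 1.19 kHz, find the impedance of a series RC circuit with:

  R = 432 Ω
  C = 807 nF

Step 1 — Angular frequency: ω = 2π·f = 2π·1190 = 7477 rad/s.
Step 2 — Component impedances:
  R: Z = R = 432 Ω
  C: Z = 1/(jωC) = -j/(ω·C) = 0 - j165.7 Ω
Step 3 — Series combination: Z_total = R + C = 432 - j165.7 Ω = 462.7∠-21.0° Ω.

Z = 432 - j165.7 Ω = 462.7∠-21.0° Ω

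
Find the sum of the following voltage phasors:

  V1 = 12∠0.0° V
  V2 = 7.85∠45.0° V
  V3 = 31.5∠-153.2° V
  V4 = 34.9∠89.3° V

Step 1 — Convert each phasor to rectangular form:
  V1 = 12·(cos(0.0°) + j·sin(0.0°)) = 12 V
  V2 = 7.85·(cos(45.0°) + j·sin(45.0°)) = 5.551 + j5.551 V
  V3 = 31.5·(cos(-153.2°) + j·sin(-153.2°)) = -28.12 - j14.2 V
  V4 = 34.9·(cos(89.3°) + j·sin(89.3°)) = 0.4264 + j34.9 V
Step 2 — Sum components: V_total = -10.14 + j26.25 V.
Step 3 — Convert to polar: |V_total| = 28.14 V, ∠V_total = 111.1°.

V_total = 28.14∠111.1° V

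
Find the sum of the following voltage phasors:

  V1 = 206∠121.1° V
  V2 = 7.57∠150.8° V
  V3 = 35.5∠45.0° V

Step 1 — Convert each phasor to rectangular form:
  V1 = 206·(cos(121.1°) + j·sin(121.1°)) = -106.4 + j176.4 V
  V2 = 7.57·(cos(150.8°) + j·sin(150.8°)) = -6.608 + j3.693 V
  V3 = 35.5·(cos(45.0°) + j·sin(45.0°)) = 25.1 + j25.1 V
Step 2 — Sum components: V_total = -87.91 + j205.2 V.
Step 3 — Convert to polar: |V_total| = 223.2 V, ∠V_total = 113.2°.

V_total = 223.2∠113.2° V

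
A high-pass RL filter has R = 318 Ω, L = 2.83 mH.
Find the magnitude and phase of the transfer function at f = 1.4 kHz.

Step 1 — Angular frequency: ω = 2π·1400 = 8796 rad/s.
Step 2 — Transfer function: H(jω) = jωL/(R + jωL).
Step 3 — Numerator jωL = j·24.89; denominator R + jωL = 318 + j24.89.
Step 4 — H = 0.006091 + j0.07781.
Step 5 — Magnitude: |H| = 0.07804 (-22.2 dB); phase: φ = 85.5°.

|H| = 0.07804 (-22.2 dB), φ = 85.5°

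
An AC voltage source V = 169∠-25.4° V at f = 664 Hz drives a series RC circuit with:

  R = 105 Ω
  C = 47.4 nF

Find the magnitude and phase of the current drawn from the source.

Step 1 — Angular frequency: ω = 2π·f = 2π·664 = 4172 rad/s.
Step 2 — Component impedances:
  R: Z = R = 105 Ω
  C: Z = 1/(jωC) = -j/(ω·C) = 0 - j5057 Ω
Step 3 — Series combination: Z_total = R + C = 105 - j5057 Ω = 5058∠-88.8° Ω.
Step 4 — Source phasor: V = 169∠-25.4° V = 152.7 - j72.49 V.
Step 5 — Ohm's law: I = V / Z_total = (152.7 - j72.49) / (105 - j5057) = 0.01496 + j0.02988 A.
Step 6 — Convert to polar: |I| = 0.03341 A, ∠I = 63.4°.

I = 0.03341∠63.4° A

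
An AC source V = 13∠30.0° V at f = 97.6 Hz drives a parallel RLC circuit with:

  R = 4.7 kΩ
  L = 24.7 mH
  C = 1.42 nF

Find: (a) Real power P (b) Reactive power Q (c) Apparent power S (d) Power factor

Step 1 — Angular frequency: ω = 2π·f = 2π·97.6 = 613.2 rad/s.
Step 2 — Component impedances:
  R: Z = R = 4700 Ω
  L: Z = jωL = j·613.2·0.0247 = 0 + j15.15 Ω
  C: Z = 1/(jωC) = -j/(ω·C) = 0 - j1.148e+06 Ω
Step 3 — Parallel combination: 1/Z_total = 1/R + 1/L + 1/C; Z_total = 0.04882 + j15.15 Ω = 15.15∠89.8° Ω.
Step 4 — Source phasor: V = 13∠30.0° V = 11.26 + j6.5 V.
Step 5 — Current: I = V / Z = 0.4315 - j0.7419 A = 0.8582∠-59.8° A.
Step 6 — Complex power: S = V·I* = 0.03596 + j11.16 VA.
Step 7 — Real power: P = Re(S) = 0.03596 W.
Step 8 — Reactive power: Q = Im(S) = 11.16 VAR.
Step 9 — Apparent power: |S| = 11.16 VA.
Step 10 — Power factor: PF = P/|S| = 0.003223 (lagging).

(a) P = 0.03596 W  (b) Q = 11.16 VAR  (c) S = 11.16 VA  (d) PF = 0.003223 (lagging)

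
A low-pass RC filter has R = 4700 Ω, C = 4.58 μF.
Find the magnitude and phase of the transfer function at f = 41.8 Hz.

Step 1 — Angular frequency: ω = 2π·41.8 = 262.6 rad/s.
Step 2 — Transfer function: H(jω) = 1/(1 + jωRC).
Step 3 — Denominator: 1 + jωRC = 1 + j·262.6·4700·4.58e-06 = 1 + j5.654.
Step 4 — H = 0.03034 - j0.1715.
Step 5 — Magnitude: |H| = 0.1742 (-15.2 dB); phase: φ = -80.0°.

|H| = 0.1742 (-15.2 dB), φ = -80.0°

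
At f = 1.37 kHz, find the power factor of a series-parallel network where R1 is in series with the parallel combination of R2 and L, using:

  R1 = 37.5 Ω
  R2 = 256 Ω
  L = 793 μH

Step 1 — Angular frequency: ω = 2π·f = 2π·1370 = 8608 rad/s.
Step 2 — Component impedances:
  R1: Z = R = 37.5 Ω
  R2: Z = R = 256 Ω
  L: Z = jωL = j·8608·0.000793 = 0 + j6.826 Ω
Step 3 — Parallel branch: R2 || L = 1/(1/R2 + 1/L) = 0.1819 + j6.821 Ω.
Step 4 — Series with R1: Z_total = R1 + (R2 || L) = 37.68 + j6.821 Ω = 38.29∠10.3° Ω.
Step 5 — Power factor: PF = cos(φ) = Re(Z)/|Z| = 37.682/38.294 = 0.984.
Step 6 — Type: Im(Z) = 6.821 ⇒ lagging (phase φ = 10.3°).

PF = 0.984 (lagging, φ = 10.3°)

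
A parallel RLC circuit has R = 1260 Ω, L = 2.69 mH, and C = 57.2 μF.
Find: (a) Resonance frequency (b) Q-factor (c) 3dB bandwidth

Step 1 — Resonance: ω₀ = 1/√(LC) = 1/√(0.00269·5.72e-05) = 2549 rad/s.
Step 2 — f₀ = ω₀/(2π) = 405.7 Hz.
Step 3 — Parallel Q: Q = R/(ω₀L) = 1260/(2549·0.00269) = 183.7.
Step 4 — Bandwidth: Δω = ω₀/Q = 13.88 rad/s; BW = Δω/(2π) = 2.208 Hz.

(a) f₀ = 405.7 Hz  (b) Q = 183.7  (c) BW = 2.208 Hz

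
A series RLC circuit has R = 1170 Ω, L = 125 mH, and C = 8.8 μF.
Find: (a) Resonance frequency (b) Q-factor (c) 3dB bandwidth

Step 1 — Resonance condition Im(Z)=0 gives ω₀ = 1/√(LC).
Step 2 — ω₀ = 1/√(0.125·8.8e-06) = 953.5 rad/s.
Step 3 — f₀ = ω₀/(2π) = 151.7 Hz.
Step 4 — Series Q: Q = ω₀L/R = 953.5·0.125/1170 = 0.1019.
Step 5 — 3dB bandwidth: Δω = ω₀/Q = 9360 rad/s; BW = Δω/(2π) = 1490 Hz.

(a) f₀ = 151.7 Hz  (b) Q = 0.1019  (c) BW = 1490 Hz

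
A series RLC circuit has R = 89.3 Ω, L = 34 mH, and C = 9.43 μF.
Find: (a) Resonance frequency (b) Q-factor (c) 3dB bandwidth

Step 1 — Resonance condition Im(Z)=0 gives ω₀ = 1/√(LC).
Step 2 — ω₀ = 1/√(0.034·9.43e-06) = 1766 rad/s.
Step 3 — f₀ = ω₀/(2π) = 281.1 Hz.
Step 4 — Series Q: Q = ω₀L/R = 1766·0.034/89.3 = 0.6724.
Step 5 — 3dB bandwidth: Δω = ω₀/Q = 2626 rad/s; BW = Δω/(2π) = 418 Hz.

(a) f₀ = 281.1 Hz  (b) Q = 0.6724  (c) BW = 418 Hz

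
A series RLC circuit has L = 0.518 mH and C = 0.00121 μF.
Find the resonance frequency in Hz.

Step 1 — Resonance condition Im(Z)=0 gives ω₀ = 1/√(LC).
Step 2 — ω₀ = 1/√(0.000518·1.21e-09) = 1.263e+06 rad/s.
Step 3 — f₀ = ω₀/(2π) = 2.01e+05 Hz.

f₀ = 2.01e+05 Hz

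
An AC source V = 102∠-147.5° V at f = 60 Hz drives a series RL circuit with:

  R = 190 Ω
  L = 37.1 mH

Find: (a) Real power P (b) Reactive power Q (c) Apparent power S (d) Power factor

Step 1 — Angular frequency: ω = 2π·f = 2π·60 = 377 rad/s.
Step 2 — Component impedances:
  R: Z = R = 190 Ω
  L: Z = jωL = j·377·0.0371 = 0 + j13.99 Ω
Step 3 — Series combination: Z_total = R + L = 190 + j13.99 Ω = 190.5∠4.2° Ω.
Step 4 — Source phasor: V = 102∠-147.5° V = -86.03 - j54.8 V.
Step 5 — Current: I = V / Z = -0.4714 - j0.2537 A = 0.5354∠-151.7° A.
Step 6 — Complex power: S = V·I* = 54.46 + j4.009 VA.
Step 7 — Real power: P = Re(S) = 54.46 W.
Step 8 — Reactive power: Q = Im(S) = 4.009 VAR.
Step 9 — Apparent power: |S| = 54.61 VA.
Step 10 — Power factor: PF = P/|S| = 0.9973 (lagging).

(a) P = 54.46 W  (b) Q = 4.009 VAR  (c) S = 54.61 VA  (d) PF = 0.9973 (lagging)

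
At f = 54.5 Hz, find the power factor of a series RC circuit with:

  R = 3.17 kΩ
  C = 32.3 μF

Step 1 — Angular frequency: ω = 2π·f = 2π·54.5 = 342.4 rad/s.
Step 2 — Component impedances:
  R: Z = R = 3170 Ω
  C: Z = 1/(jωC) = -j/(ω·C) = 0 - j90.41 Ω
Step 3 — Series combination: Z_total = R + C = 3170 - j90.41 Ω = 3171∠-1.6° Ω.
Step 4 — Power factor: PF = cos(φ) = Re(Z)/|Z| = 3170/3171.3 = 0.9996.
Step 5 — Type: Im(Z) = -90.41 ⇒ leading (phase φ = -1.6°).

PF = 0.9996 (leading, φ = -1.6°)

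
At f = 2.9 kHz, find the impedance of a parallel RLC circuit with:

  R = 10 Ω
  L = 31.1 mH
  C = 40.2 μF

Step 1 — Angular frequency: ω = 2π·f = 2π·2900 = 1.822e+04 rad/s.
Step 2 — Component impedances:
  R: Z = R = 10 Ω
  L: Z = jωL = j·1.822e+04·0.0311 = 0 + j566.7 Ω
  C: Z = 1/(jωC) = -j/(ω·C) = 0 - j1.365 Ω
Step 3 — Parallel combination: 1/Z_total = 1/R + 1/L + 1/C; Z_total = 0.1838 - j1.343 Ω = 1.356∠-82.2° Ω.

Z = 0.1838 - j1.343 Ω = 1.356∠-82.2° Ω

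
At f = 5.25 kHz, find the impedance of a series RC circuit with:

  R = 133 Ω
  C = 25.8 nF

Step 1 — Angular frequency: ω = 2π·f = 2π·5250 = 3.299e+04 rad/s.
Step 2 — Component impedances:
  R: Z = R = 133 Ω
  C: Z = 1/(jωC) = -j/(ω·C) = 0 - j1175 Ω
Step 3 — Series combination: Z_total = R + C = 133 - j1175 Ω = 1183∠-83.5° Ω.

Z = 133 - j1175 Ω = 1183∠-83.5° Ω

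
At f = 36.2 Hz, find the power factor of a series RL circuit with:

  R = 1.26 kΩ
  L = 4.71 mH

Step 1 — Angular frequency: ω = 2π·f = 2π·36.2 = 227.5 rad/s.
Step 2 — Component impedances:
  R: Z = R = 1260 Ω
  L: Z = jωL = j·227.5·0.00471 = 0 + j1.071 Ω
Step 3 — Series combination: Z_total = R + L = 1260 + j1.071 Ω = 1260∠0.0° Ω.
Step 4 — Power factor: PF = cos(φ) = Re(Z)/|Z| = 1260/1260 = 1.
Step 5 — Type: Im(Z) = 1.071 ⇒ lagging (phase φ = 0.0°).

PF = 1 (lagging, φ = 0.0°)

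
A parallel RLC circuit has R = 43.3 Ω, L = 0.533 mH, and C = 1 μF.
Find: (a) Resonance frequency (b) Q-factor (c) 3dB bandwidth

Step 1 — Resonance: ω₀ = 1/√(LC) = 1/√(0.000533·1e-06) = 4.331e+04 rad/s.
Step 2 — f₀ = ω₀/(2π) = 6894 Hz.
Step 3 — Parallel Q: Q = R/(ω₀L) = 43.3/(4.331e+04·0.000533) = 1.876.
Step 4 — Bandwidth: Δω = ω₀/Q = 2.309e+04 rad/s; BW = Δω/(2π) = 3676 Hz.

(a) f₀ = 6894 Hz  (b) Q = 1.876  (c) BW = 3676 Hz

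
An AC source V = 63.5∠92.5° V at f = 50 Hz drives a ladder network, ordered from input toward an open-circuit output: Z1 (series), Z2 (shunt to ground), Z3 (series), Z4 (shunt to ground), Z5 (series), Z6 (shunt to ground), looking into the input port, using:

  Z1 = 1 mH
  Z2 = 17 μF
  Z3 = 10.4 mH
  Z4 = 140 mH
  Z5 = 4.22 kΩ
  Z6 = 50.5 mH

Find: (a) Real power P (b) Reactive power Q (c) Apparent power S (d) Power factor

Step 1 — Angular frequency: ω = 2π·f = 2π·50 = 314.2 rad/s.
Step 2 — Component impedances:
  Z1: Z = jωL = j·314.2·0.001 = 0 + j0.3142 Ω
  Z2: Z = 1/(jωC) = -j/(ω·C) = 0 - j187.2 Ω
  Z3: Z = jωL = j·314.2·0.0104 = 0 + j3.267 Ω
  Z4: Z = jωL = j·314.2·0.14 = 0 + j43.98 Ω
  Z5: Z = R = 4220 Ω
  Z6: Z = jωL = j·314.2·0.0505 = 0 + j15.87 Ω
Step 3 — Ladder network (open output): work backward from the far end, alternating series and parallel combinations. Z_in = 0.8198 + j63.5 Ω = 63.5∠89.3° Ω.
Step 4 — Source phasor: V = 63.5∠92.5° V = -2.77 + j63.44 V.
Step 5 — Current: I = V / Z = 0.9984 + j0.05651 A = 1∠3.2° A.
Step 6 — Complex power: S = V·I* = 0.8197 + j63.49 VA.
Step 7 — Real power: P = Re(S) = 0.8197 W.
Step 8 — Reactive power: Q = Im(S) = 63.49 VAR.
Step 9 — Apparent power: |S| = 63.5 VA.
Step 10 — Power factor: PF = P/|S| = 0.01291 (lagging).

(a) P = 0.8197 W  (b) Q = 63.49 VAR  (c) S = 63.5 VA  (d) PF = 0.01291 (lagging)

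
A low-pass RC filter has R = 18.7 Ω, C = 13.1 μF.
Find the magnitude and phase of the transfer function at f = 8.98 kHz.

Step 1 — Angular frequency: ω = 2π·8980 = 5.642e+04 rad/s.
Step 2 — Transfer function: H(jω) = 1/(1 + jωRC).
Step 3 — Denominator: 1 + jωRC = 1 + j·5.642e+04·18.7·1.31e-05 = 1 + j13.82.
Step 4 — H = 0.005207 - j0.07197.
Step 5 — Magnitude: |H| = 0.07216 (-22.8 dB); phase: φ = -85.9°.

|H| = 0.07216 (-22.8 dB), φ = -85.9°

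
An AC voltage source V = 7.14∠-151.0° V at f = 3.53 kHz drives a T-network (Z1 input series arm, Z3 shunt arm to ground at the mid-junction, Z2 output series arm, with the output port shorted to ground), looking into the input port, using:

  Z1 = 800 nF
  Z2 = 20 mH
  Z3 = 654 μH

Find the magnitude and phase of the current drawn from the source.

Step 1 — Angular frequency: ω = 2π·f = 2π·3530 = 2.218e+04 rad/s.
Step 2 — Component impedances:
  Z1: Z = 1/(jωC) = -j/(ω·C) = 0 - j56.36 Ω
  Z2: Z = jωL = j·2.218e+04·0.02 = 0 + j443.6 Ω
  Z3: Z = jωL = j·2.218e+04·0.000654 = 0 + j14.51 Ω
Step 3 — With the output port shorted to ground, the output series arm Z2 runs from the junction to ground; the shunt arm Z3 also runs from the junction to ground. They appear in parallel: Z3 || Z2 = 0 + j14.05 Ω.
Step 4 — Series with input arm Z1: Z_in = Z1 + (Z3 || Z2) = 0 - j42.31 Ω = 42.31∠-90.0° Ω.
Step 5 — Source phasor: V = 7.14∠-151.0° V = -6.245 - j3.462 V.
Step 6 — Ohm's law: I = V / Z_total = (-6.245 - j3.462) / (0 - j42.31) = 0.08181 - j0.1476 A.
Step 7 — Convert to polar: |I| = 0.1687 A, ∠I = -61.0°.

I = 0.1687∠-61.0° A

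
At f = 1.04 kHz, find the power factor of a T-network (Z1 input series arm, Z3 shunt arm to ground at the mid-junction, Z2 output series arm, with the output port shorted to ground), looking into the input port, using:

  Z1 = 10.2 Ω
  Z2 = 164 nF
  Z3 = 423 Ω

Step 1 — Angular frequency: ω = 2π·f = 2π·1040 = 6535 rad/s.
Step 2 — Component impedances:
  Z1: Z = R = 10.2 Ω
  Z2: Z = 1/(jωC) = -j/(ω·C) = 0 - j933.1 Ω
  Z3: Z = R = 423 Ω
Step 3 — With the output port shorted to ground, the output series arm Z2 runs from the junction to ground; the shunt arm Z3 also runs from the junction to ground. They appear in parallel: Z3 || Z2 = 350.9 - j159.1 Ω.
Step 4 — Series with input arm Z1: Z_in = Z1 + (Z3 || Z2) = 361.1 - j159.1 Ω = 394.6∠-23.8° Ω.
Step 5 — Power factor: PF = cos(φ) = Re(Z)/|Z| = 361.1/394.6 = 0.9151.
Step 6 — Type: Im(Z) = -159.1 ⇒ leading (phase φ = -23.8°).

PF = 0.9151 (leading, φ = -23.8°)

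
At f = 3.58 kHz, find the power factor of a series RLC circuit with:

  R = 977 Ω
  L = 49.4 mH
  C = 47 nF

Step 1 — Angular frequency: ω = 2π·f = 2π·3580 = 2.249e+04 rad/s.
Step 2 — Component impedances:
  R: Z = R = 977 Ω
  L: Z = jωL = j·2.249e+04·0.0494 = 0 + j1111 Ω
  C: Z = 1/(jωC) = -j/(ω·C) = 0 - j945.9 Ω
Step 3 — Series combination: Z_total = R + L + C = 977 + j165.3 Ω = 990.9∠9.6° Ω.
Step 4 — Power factor: PF = cos(φ) = Re(Z)/|Z| = 977/990.9 = 0.986.
Step 5 — Type: Im(Z) = 165.3 ⇒ lagging (phase φ = 9.6°).

PF = 0.986 (lagging, φ = 9.6°)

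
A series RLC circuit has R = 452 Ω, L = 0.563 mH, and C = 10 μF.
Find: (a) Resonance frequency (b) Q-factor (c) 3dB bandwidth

Step 1 — Resonance: ω₀ = 1/√(LC) = 1/√(0.000563·1e-05) = 1.333e+04 rad/s.
Step 2 — f₀ = ω₀/(2π) = 2121 Hz.
Step 3 — Series Q: Q = ω₀L/R = 1.333e+04·0.000563/452 = 0.0166.
Step 4 — Bandwidth: Δω = ω₀/Q = 8.028e+05 rad/s; BW = Δω/(2π) = 1.278e+05 Hz.

(a) f₀ = 2121 Hz  (b) Q = 0.0166  (c) BW = 1.278e+05 Hz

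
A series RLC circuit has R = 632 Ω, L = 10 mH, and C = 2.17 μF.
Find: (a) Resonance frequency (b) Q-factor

Step 1 — Resonance condition Im(Z)=0 gives ω₀ = 1/√(LC).
Step 2 — ω₀ = 1/√(0.01·2.17e-06) = 6788 rad/s.
Step 3 — f₀ = ω₀/(2π) = 1080 Hz.
Step 4 — Series Q: Q = ω₀L/R = 6788·0.01/632 = 0.1074.

(a) f₀ = 1080 Hz  (b) Q = 0.1074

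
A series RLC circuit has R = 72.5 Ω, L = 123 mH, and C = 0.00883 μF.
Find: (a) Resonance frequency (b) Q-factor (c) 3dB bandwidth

Step 1 — Resonance: ω₀ = 1/√(LC) = 1/√(0.123·8.83e-09) = 3.034e+04 rad/s.
Step 2 — f₀ = ω₀/(2π) = 4829 Hz.
Step 3 — Series Q: Q = ω₀L/R = 3.034e+04·0.123/72.5 = 51.48.
Step 4 — Bandwidth: Δω = ω₀/Q = 589.4 rad/s; BW = Δω/(2π) = 93.81 Hz.

(a) f₀ = 4829 Hz  (b) Q = 51.48  (c) BW = 93.81 Hz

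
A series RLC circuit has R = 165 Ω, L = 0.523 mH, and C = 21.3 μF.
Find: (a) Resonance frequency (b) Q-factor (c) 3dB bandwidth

Step 1 — Resonance: ω₀ = 1/√(LC) = 1/√(0.000523·2.13e-05) = 9475 rad/s.
Step 2 — f₀ = ω₀/(2π) = 1508 Hz.
Step 3 — Series Q: Q = ω₀L/R = 9475·0.000523/165 = 0.03003.
Step 4 — Bandwidth: Δω = ω₀/Q = 3.155e+05 rad/s; BW = Δω/(2π) = 5.021e+04 Hz.

(a) f₀ = 1508 Hz  (b) Q = 0.03003  (c) BW = 5.021e+04 Hz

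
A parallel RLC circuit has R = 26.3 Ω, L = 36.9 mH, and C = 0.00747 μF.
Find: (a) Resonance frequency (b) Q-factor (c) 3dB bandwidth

Step 1 — Resonance: ω₀ = 1/√(LC) = 1/√(0.0369·7.47e-09) = 6.023e+04 rad/s.
Step 2 — f₀ = ω₀/(2π) = 9586 Hz.
Step 3 — Parallel Q: Q = R/(ω₀L) = 26.3/(6.023e+04·0.0369) = 0.01183.
Step 4 — Bandwidth: Δω = ω₀/Q = 5.09e+06 rad/s; BW = Δω/(2π) = 8.101e+05 Hz.

(a) f₀ = 9586 Hz  (b) Q = 0.01183  (c) BW = 8.101e+05 Hz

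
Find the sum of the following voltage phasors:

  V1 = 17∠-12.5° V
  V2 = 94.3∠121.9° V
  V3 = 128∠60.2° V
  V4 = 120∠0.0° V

Step 1 — Convert each phasor to rectangular form:
  V1 = 17·(cos(-12.5°) + j·sin(-12.5°)) = 16.6 - j3.679 V
  V2 = 94.3·(cos(121.9°) + j·sin(121.9°)) = -49.83 + j80.06 V
  V3 = 128·(cos(60.2°) + j·sin(60.2°)) = 63.61 + j111.1 V
  V4 = 120·(cos(0.0°) + j·sin(0.0°)) = 120 V
Step 2 — Sum components: V_total = 150.4 + j187.5 V.
Step 3 — Convert to polar: |V_total| = 240.3 V, ∠V_total = 51.3°.

V_total = 240.3∠51.3° V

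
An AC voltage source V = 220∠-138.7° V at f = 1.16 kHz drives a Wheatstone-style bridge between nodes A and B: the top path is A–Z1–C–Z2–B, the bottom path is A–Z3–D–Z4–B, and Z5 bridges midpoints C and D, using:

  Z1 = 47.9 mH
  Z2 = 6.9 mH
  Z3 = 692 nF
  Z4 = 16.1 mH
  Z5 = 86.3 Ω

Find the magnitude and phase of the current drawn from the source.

Step 1 — Angular frequency: ω = 2π·f = 2π·1160 = 7288 rad/s.
Step 2 — Component impedances:
  Z1: Z = jωL = j·7288·0.0479 = 0 + j349.1 Ω
  Z2: Z = jωL = j·7288·0.0069 = 0 + j50.29 Ω
  Z3: Z = 1/(jωC) = -j/(ω·C) = 0 - j198.3 Ω
  Z4: Z = jωL = j·7288·0.0161 = 0 + j117.3 Ω
  Z5: Z = R = 86.3 Ω
Step 3 — Bridge requires nodal analysis (the Z5 bridge couples midpoints C and D, so the two paths cannot be reduced to a simple series/parallel combination). Setting node B to ground and injecting 1 A at node A, the 3-node admittance system at A, C, D solves to V_A = Z_AB = 160.5 - j249.2 Ω = 296.4∠-57.2° Ω.
Step 4 — Source phasor: V = 220∠-138.7° V = -165.3 - j145.2 V.
Step 5 — Ohm's law: I = V / Z_total = (-165.3 - j145.2) / (160.5 - j249.2) = 0.1098 - j0.734 A.
Step 6 — Convert to polar: |I| = 0.7422 A, ∠I = -81.5°.

I = 0.7422∠-81.5° A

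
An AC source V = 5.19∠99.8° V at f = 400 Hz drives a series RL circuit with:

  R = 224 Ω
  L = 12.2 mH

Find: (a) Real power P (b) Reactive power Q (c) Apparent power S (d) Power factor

Step 1 — Angular frequency: ω = 2π·f = 2π·400 = 2513 rad/s.
Step 2 — Component impedances:
  R: Z = R = 224 Ω
  L: Z = jωL = j·2513·0.0122 = 0 + j30.66 Ω
Step 3 — Series combination: Z_total = R + L = 224 + j30.66 Ω = 226.1∠7.8° Ω.
Step 4 — Source phasor: V = 5.19∠99.8° V = -0.8834 + j5.114 V.
Step 5 — Current: I = V / Z = -0.0008034 + j0.02294 A = 0.02296∠92.0° A.
Step 6 — Complex power: S = V·I* = 0.118 + j0.01616 VA.
Step 7 — Real power: P = Re(S) = 0.118 W.
Step 8 — Reactive power: Q = Im(S) = 0.01616 VAR.
Step 9 — Apparent power: |S| = 0.1191 VA.
Step 10 — Power factor: PF = P/|S| = 0.9908 (lagging).

(a) P = 0.118 W  (b) Q = 0.01616 VAR  (c) S = 0.1191 VA  (d) PF = 0.9908 (lagging)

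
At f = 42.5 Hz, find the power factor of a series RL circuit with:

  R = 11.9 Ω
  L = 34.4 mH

Step 1 — Angular frequency: ω = 2π·f = 2π·42.5 = 267 rad/s.
Step 2 — Component impedances:
  R: Z = R = 11.9 Ω
  L: Z = jωL = j·267·0.0344 = 0 + j9.186 Ω
Step 3 — Series combination: Z_total = R + L = 11.9 + j9.186 Ω = 15.03∠37.7° Ω.
Step 4 — Power factor: PF = cos(φ) = Re(Z)/|Z| = 11.9/15.033 = 0.7916.
Step 5 — Type: Im(Z) = 9.186 ⇒ lagging (phase φ = 37.7°).

PF = 0.7916 (lagging, φ = 37.7°)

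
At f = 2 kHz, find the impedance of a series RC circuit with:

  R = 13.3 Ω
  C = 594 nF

Step 1 — Angular frequency: ω = 2π·f = 2π·2000 = 1.257e+04 rad/s.
Step 2 — Component impedances:
  R: Z = R = 13.3 Ω
  C: Z = 1/(jωC) = -j/(ω·C) = 0 - j134 Ω
Step 3 — Series combination: Z_total = R + C = 13.3 - j134 Ω = 134.6∠-84.3° Ω.

Z = 13.3 - j134 Ω = 134.6∠-84.3° Ω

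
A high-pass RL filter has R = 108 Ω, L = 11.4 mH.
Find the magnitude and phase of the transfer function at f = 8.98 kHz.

Step 1 — Angular frequency: ω = 2π·8980 = 5.642e+04 rad/s.
Step 2 — Transfer function: H(jω) = jωL/(R + jωL).
Step 3 — Numerator jωL = j·643.2; denominator R + jωL = 108 + j643.2.
Step 4 — H = 0.9726 + j0.1633.
Step 5 — Magnitude: |H| = 0.9862 (-0.1 dB); phase: φ = 9.5°.

|H| = 0.9862 (-0.1 dB), φ = 9.5°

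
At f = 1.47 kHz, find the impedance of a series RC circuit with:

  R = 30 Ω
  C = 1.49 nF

Step 1 — Angular frequency: ω = 2π·f = 2π·1470 = 9236 rad/s.
Step 2 — Component impedances:
  R: Z = R = 30 Ω
  C: Z = 1/(jωC) = -j/(ω·C) = 0 - j7.266e+04 Ω
Step 3 — Series combination: Z_total = R + C = 30 - j7.266e+04 Ω = 7.266e+04∠-90.0° Ω.

Z = 30 - j7.266e+04 Ω = 7.266e+04∠-90.0° Ω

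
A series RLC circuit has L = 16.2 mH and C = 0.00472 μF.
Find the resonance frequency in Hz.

Step 1 — Resonance condition Im(Z)=0 gives ω₀ = 1/√(LC).
Step 2 — ω₀ = 1/√(0.0162·4.72e-09) = 1.144e+05 rad/s.
Step 3 — f₀ = ω₀/(2π) = 1.82e+04 Hz.

f₀ = 1.82e+04 Hz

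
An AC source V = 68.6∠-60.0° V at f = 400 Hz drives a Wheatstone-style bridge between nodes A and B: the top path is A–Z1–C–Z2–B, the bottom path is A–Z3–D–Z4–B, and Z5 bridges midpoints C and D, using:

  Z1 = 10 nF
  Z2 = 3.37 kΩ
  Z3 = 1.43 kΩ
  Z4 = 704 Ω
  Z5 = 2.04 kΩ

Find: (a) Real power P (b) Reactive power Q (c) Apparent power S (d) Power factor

Step 1 — Angular frequency: ω = 2π·f = 2π·400 = 2513 rad/s.
Step 2 — Component impedances:
  Z1: Z = 1/(jωC) = -j/(ω·C) = 0 - j3.979e+04 Ω
  Z2: Z = R = 3370 Ω
  Z3: Z = R = 1430 Ω
  Z4: Z = R = 704 Ω
  Z5: Z = R = 2040 Ω
Step 3 — Bridge requires nodal analysis (the Z5 bridge couples midpoints C and D, so the two paths cannot be reduced to a simple series/parallel combination). Setting node B to ground and injecting 1 A at node A, the 3-node admittance system at A, C, D solves to V_A = Z_AB = 2048 - j69.32 Ω = 2049∠-1.9° Ω.
Step 4 — Source phasor: V = 68.6∠-60.0° V = 34.3 - j59.41 V.
Step 5 — Current: I = V / Z = 0.01771 - j0.02841 A = 0.03348∠-58.1° A.
Step 6 — Complex power: S = V·I* = 2.295 - j0.07769 VA.
Step 7 — Real power: P = Re(S) = 2.295 W.
Step 8 — Reactive power: Q = Im(S) = -0.07769 VAR.
Step 9 — Apparent power: |S| = 2.296 VA.
Step 10 — Power factor: PF = P/|S| = 0.9994 (leading).

(a) P = 2.295 W  (b) Q = -0.07769 VAR  (c) S = 2.296 VA  (d) PF = 0.9994 (leading)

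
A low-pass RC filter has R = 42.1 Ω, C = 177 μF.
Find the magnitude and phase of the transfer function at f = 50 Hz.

Step 1 — Angular frequency: ω = 2π·50 = 314.2 rad/s.
Step 2 — Transfer function: H(jω) = 1/(1 + jωRC).
Step 3 — Denominator: 1 + jωRC = 1 + j·314.2·42.1·0.000177 = 1 + j2.341.
Step 4 — H = 0.1543 - j0.3612.
Step 5 — Magnitude: |H| = 0.3928 (-8.1 dB); phase: φ = -66.9°.

|H| = 0.3928 (-8.1 dB), φ = -66.9°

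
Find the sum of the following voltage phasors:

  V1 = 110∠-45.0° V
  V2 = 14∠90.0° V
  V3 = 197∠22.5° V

Step 1 — Convert each phasor to rectangular form:
  V1 = 110·(cos(-45.0°) + j·sin(-45.0°)) = 77.78 - j77.78 V
  V2 = 14·(cos(90.0°) + j·sin(90.0°)) = 0 + j14 V
  V3 = 197·(cos(22.5°) + j·sin(22.5°)) = 182 + j75.39 V
Step 2 — Sum components: V_total = 259.8 + j11.61 V.
Step 3 — Convert to polar: |V_total| = 260 V, ∠V_total = 2.6°.

V_total = 260∠2.6° V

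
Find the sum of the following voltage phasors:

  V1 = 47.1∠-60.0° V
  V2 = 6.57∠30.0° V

Step 1 — Convert each phasor to rectangular form:
  V1 = 47.1·(cos(-60.0°) + j·sin(-60.0°)) = 23.55 - j40.79 V
  V2 = 6.57·(cos(30.0°) + j·sin(30.0°)) = 5.69 + j3.285 V
Step 2 — Sum components: V_total = 29.24 - j37.5 V.
Step 3 — Convert to polar: |V_total| = 47.56 V, ∠V_total = -52.1°.

V_total = 47.56∠-52.1° V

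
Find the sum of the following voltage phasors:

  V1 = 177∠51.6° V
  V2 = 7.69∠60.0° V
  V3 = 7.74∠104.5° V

Step 1 — Convert each phasor to rectangular form:
  V1 = 177·(cos(51.6°) + j·sin(51.6°)) = 109.9 + j138.7 V
  V2 = 7.69·(cos(60.0°) + j·sin(60.0°)) = 3.845 + j6.66 V
  V3 = 7.74·(cos(104.5°) + j·sin(104.5°)) = -1.938 + j7.493 V
Step 2 — Sum components: V_total = 111.9 + j152.9 V.
Step 3 — Convert to polar: |V_total| = 189.4 V, ∠V_total = 53.8°.

V_total = 189.4∠53.8° V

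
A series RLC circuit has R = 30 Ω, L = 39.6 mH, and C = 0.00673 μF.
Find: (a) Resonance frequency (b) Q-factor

Step 1 — Resonance condition Im(Z)=0 gives ω₀ = 1/√(LC).
Step 2 — ω₀ = 1/√(0.0396·6.73e-09) = 6.126e+04 rad/s.
Step 3 — f₀ = ω₀/(2π) = 9749 Hz.
Step 4 — Series Q: Q = ω₀L/R = 6.126e+04·0.0396/30 = 80.86.

(a) f₀ = 9749 Hz  (b) Q = 80.86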